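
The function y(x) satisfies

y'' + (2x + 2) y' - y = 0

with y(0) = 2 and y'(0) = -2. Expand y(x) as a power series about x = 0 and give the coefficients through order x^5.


Ansatz: y(x) = sum_{n>=0} a_n x^n, so y'(x) = sum_{n>=1} n a_n x^(n-1) and y''(x) = sum_{n>=2} n(n-1) a_n x^(n-2).
Substitute into P(x) y'' + Q(x) y' + R(x) y = 0 with P(x) = 1, Q(x) = 2x + 2, R(x) = -1, and match powers of x.
Initial conditions: a_0 = 2, a_1 = -2.
Setting the coefficient of each power of x to zero and solving order by order (substituting the coefficients already found):
  x^0: 2 a_2 + 2 a_1 - a_0 = 0  ->  2 a_2 = -2 a_1 + a_0 = 6  ->  a_2 = 3
  x^1: 6 a_3 + 4 a_2 + a_1 = 0  ->  6 a_3 = -4 a_2 - a_1 = -10  ->  a_3 = -5/3
  x^2: 12 a_4 + 6 a_3 + 3 a_2 = 0  ->  12 a_4 = -6 a_3 - 3 a_2 = 1  ->  a_4 = 1/12
  x^3: 20 a_5 + 8 a_4 + 5 a_3 = 0  ->  20 a_5 = -8 a_4 - 5 a_3 = 23/3  ->  a_5 = 23/60
Truncated series: y(x) = 2 - 2 x + 3 x^2 - (5/3) x^3 + (1/12) x^4 + (23/60) x^5 + O(x^6).

a_0 = 2; a_1 = -2; a_2 = 3; a_3 = -5/3; a_4 = 1/12; a_5 = 23/60


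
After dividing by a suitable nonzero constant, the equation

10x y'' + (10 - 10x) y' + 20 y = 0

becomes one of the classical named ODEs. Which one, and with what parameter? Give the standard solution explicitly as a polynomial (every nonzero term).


All three coefficients share the factor 10; dividing through by 10 gives  x y'' + (1 - x) y' + 2 y = 0.
This matches the Laguerre equation x y'' + (1 - x) y' + n y = 0 with n = 2; the polynomial solution is L_2(x).
With y = sum_k a_k x^k, matching x^k gives (k+1)k a_{k+1} + (k+1) a_{k+1} - k a_k + n a_k = 0, i.e. (k+1)^2 a_{k+1} = (k - n) a_k = (k - 2) a_k. The right side vanishes at k = 2, so the series terminates at degree 2.
Standard normalization L_n(0) = 1 gives a_0 = 1. Work upward with a_{k+1} = (k - 2) a_k / (k+1)^2:
  a_1 = (0 - 2)(1) / 1^2 = -2/1 = -2
  a_2 = (1 - 2)(-2) / 2^2 = 2/4 = 1/2
Hence L_2(x) = x^2/2 - 2 x + 1.

L_2(x); series = x^2/2 - 2 x + 1


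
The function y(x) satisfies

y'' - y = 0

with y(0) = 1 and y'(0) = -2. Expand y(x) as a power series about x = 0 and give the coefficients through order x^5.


Ansatz: y(x) = sum_{n>=0} a_n x^n, so y'(x) = sum_{n>=1} n a_n x^(n-1) and y''(x) = sum_{n>=2} n(n-1) a_n x^(n-2).
Substitute into P(x) y'' + Q(x) y' + R(x) y = 0 with P(x) = 1, Q(x) = 0, R(x) = -1, and match powers of x.
Initial conditions: a_0 = 1, a_1 = -2.
Setting the coefficient of each power of x to zero and solving order by order (substituting the coefficients already found):
  x^0: 2 a_2 - a_0 = 0  ->  2 a_2 = a_0 = 1  ->  a_2 = 1/2
  x^1: 6 a_3 - a_1 = 0  ->  6 a_3 = a_1 = -2  ->  a_3 = -1/3
  x^2: 12 a_4 - a_2 = 0  ->  12 a_4 = a_2 = 1/2  ->  a_4 = 1/24
  x^3: 20 a_5 - a_3 = 0  ->  20 a_5 = a_3 = -1/3  ->  a_5 = -1/60
Truncated series: y(x) = 1 - 2 x + (1/2) x^2 - (1/3) x^3 + (1/24) x^4 - (1/60) x^5 + O(x^6).

a_0 = 1; a_1 = -2; a_2 = 1/2; a_3 = -1/3; a_4 = 1/24; a_5 = -1/60


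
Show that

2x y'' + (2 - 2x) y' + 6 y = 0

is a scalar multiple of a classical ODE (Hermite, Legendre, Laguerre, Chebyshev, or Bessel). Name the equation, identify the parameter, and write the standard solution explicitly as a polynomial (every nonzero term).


All three coefficients share the factor 2; dividing through by 2 gives  x y'' + (1 - x) y' + 3 y = 0.
This matches the Laguerre equation x y'' + (1 - x) y' + n y = 0 with n = 3; the polynomial solution is L_3(x).
With y = sum_k a_k x^k, matching x^k gives (k+1)k a_{k+1} + (k+1) a_{k+1} - k a_k + n a_k = 0, i.e. (k+1)^2 a_{k+1} = (k - n) a_k = (k - 3) a_k. The right side vanishes at k = 3, so the series terminates at degree 3.
Standard normalization L_n(0) = 1 gives a_0 = 1. Work upward with a_{k+1} = (k - 3) a_k / (k+1)^2:
  a_1 = (0 - 3)(1) / 1^2 = -3/1 = -3
  a_2 = (1 - 3)(-3) / 2^2 = 6/4 = 3/2
  a_3 = (2 - 3)(3/2) / 3^2 = (-3/2)/9 = -1/6
Hence L_3(x) = -x^3/6 + 3 x^2/2 - 3 x + 1.

L_3(x); series = -x^3/6 + 3 x^2/2 - 3 x + 1


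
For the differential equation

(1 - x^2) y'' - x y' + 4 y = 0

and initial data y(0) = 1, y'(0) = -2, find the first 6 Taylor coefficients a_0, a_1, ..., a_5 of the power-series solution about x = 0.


Ansatz: y(x) = sum_{n>=0} a_n x^n, so y'(x) = sum_{n>=1} n a_n x^(n-1) and y''(x) = sum_{n>=2} n(n-1) a_n x^(n-2).
Substitute into P(x) y'' + Q(x) y' + R(x) y = 0 with P(x) = 1 - x^2, Q(x) = -x, R(x) = 4, and match powers of x.
Initial conditions: a_0 = 1, a_1 = -2.
Setting the coefficient of each power of x to zero and solving order by order (substituting the coefficients already found):
  x^0: 2 a_2 + 4 a_0 = 0  ->  2 a_2 = -4 a_0 = -4  ->  a_2 = -2
  x^1: 6 a_3 + 3 a_1 = 0  ->  6 a_3 = -3 a_1 = 6  ->  a_3 = 1
  x^2: 12 a_4 = 0  ->  a_4 = 0
  x^3: 20 a_5 - 5 a_3 = 0  ->  20 a_5 = 5 a_3 = 5  ->  a_5 = 1/4
Truncated series: y(x) = 1 - 2 x - 2 x^2 + x^3 + (1/4) x^5 + O(x^6).

a_0 = 1; a_1 = -2; a_2 = -2; a_3 = 1; a_4 = 0; a_5 = 1/4


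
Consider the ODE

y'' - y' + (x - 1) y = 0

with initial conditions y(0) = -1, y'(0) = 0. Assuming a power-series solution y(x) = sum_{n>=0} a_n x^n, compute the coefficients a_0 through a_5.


Ansatz: y(x) = sum_{n>=0} a_n x^n, so y'(x) = sum_{n>=1} n a_n x^(n-1) and y''(x) = sum_{n>=2} n(n-1) a_n x^(n-2).
Substitute into P(x) y'' + Q(x) y' + R(x) y = 0 with P(x) = 1, Q(x) = -1, R(x) = x - 1, and match powers of x.
Initial conditions: a_0 = -1, a_1 = 0.
Setting the coefficient of each power of x to zero and solving order by order (substituting the coefficients already found):
  x^0: 2 a_2 - a_1 - a_0 = 0  ->  2 a_2 = a_1 + a_0 = -1  ->  a_2 = -1/2
  x^1: 6 a_3 - 2 a_2 - a_1 + a_0 = 0  ->  6 a_3 = 2 a_2 + a_1 - a_0 = 0  ->  a_3 = 0
  x^2: 12 a_4 - 3 a_3 - a_2 + a_1 = 0  ->  12 a_4 = 3 a_3 + a_2 - a_1 = -1/2  ->  a_4 = -1/24
  x^3: 20 a_5 - 4 a_4 - a_3 + a_2 = 0  ->  20 a_5 = 4 a_4 + a_3 - a_2 = 1/3  ->  a_5 = 1/60
Truncated series: y(x) = -1 - (1/2) x^2 - (1/24) x^4 + (1/60) x^5 + O(x^6).

a_0 = -1; a_1 = 0; a_2 = -1/2; a_3 = 0; a_4 = -1/24; a_5 = 1/60


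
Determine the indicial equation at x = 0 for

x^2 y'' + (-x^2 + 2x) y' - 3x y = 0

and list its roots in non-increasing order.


Divide by x^2 to reach normal form y'' + P_1(x) y' + P_2(x) y = 0 with P_1(x) = -1 + 2/x and P_2(x) = -3/x.
x = 0 is a singular point because the y'-coefficient -1 + 2/x has a pole at x = 0 and the y-coefficient -3/x has a pole at x = 0.
It is a regular singular point because x P_1(x) = p(x) = 2 - x and x^2 P_2(x) = q(x) = -3x are polynomials, hence analytic at x = 0.
p(0) = 2,  q(0) = 0.
Indicial equation: r(r-1) + p(0) r + q(0) = 0, i.e. r^2 + (p(0) - 1) r + q(0) = 0, i.e. r^2 + 1 r = 0.
Discriminant: (1)^2 - 4(0) = 1, so r = (-1 ± 1)/2.
Solving: r_1 = 0, r_2 = -1.

indicial: r^2 + 1 r = 0; roots r_1 = 0, r_2 = -1


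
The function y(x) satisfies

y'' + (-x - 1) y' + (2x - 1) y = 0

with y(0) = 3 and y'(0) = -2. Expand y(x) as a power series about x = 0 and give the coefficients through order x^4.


Ansatz: y(x) = sum_{n>=0} a_n x^n, so y'(x) = sum_{n>=1} n a_n x^(n-1) and y''(x) = sum_{n>=2} n(n-1) a_n x^(n-2).
Substitute into P(x) y'' + Q(x) y' + R(x) y = 0 with P(x) = 1, Q(x) = -x - 1, R(x) = 2x - 1, and match powers of x.
Initial conditions: a_0 = 3, a_1 = -2.
Setting the coefficient of each power of x to zero and solving order by order (substituting the coefficients already found):
  x^0: 2 a_2 - a_1 - a_0 = 0  ->  2 a_2 = a_1 + a_0 = 1  ->  a_2 = 1/2
  x^1: 6 a_3 - 2 a_2 - 2 a_1 + 2 a_0 = 0  ->  6 a_3 = 2 a_2 + 2 a_1 - 2 a_0 = -9  ->  a_3 = -3/2
  x^2: 12 a_4 - 3 a_3 - 3 a_2 + 2 a_1 = 0  ->  12 a_4 = 3 a_3 + 3 a_2 - 2 a_1 = 1  ->  a_4 = 1/12
Truncated series: y(x) = 3 - 2 x + (1/2) x^2 - (3/2) x^3 + (1/12) x^4 + O(x^5).

a_0 = 3; a_1 = -2; a_2 = 1/2; a_3 = -3/2; a_4 = 1/12


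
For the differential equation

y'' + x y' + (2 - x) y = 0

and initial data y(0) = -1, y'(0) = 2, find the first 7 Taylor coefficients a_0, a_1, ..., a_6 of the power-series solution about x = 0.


Ansatz: y(x) = sum_{n>=0} a_n x^n, so y'(x) = sum_{n>=1} n a_n x^(n-1) and y''(x) = sum_{n>=2} n(n-1) a_n x^(n-2).
Substitute into P(x) y'' + Q(x) y' + R(x) y = 0 with P(x) = 1, Q(x) = x, R(x) = 2 - x, and match powers of x.
Initial conditions: a_0 = -1, a_1 = 2.
Setting the coefficient of each power of x to zero and solving order by order (substituting the coefficients already found):
  x^0: 2 a_2 + 2 a_0 = 0  ->  2 a_2 = -2 a_0 = 2  ->  a_2 = 1
  x^1: 6 a_3 + 3 a_1 - a_0 = 0  ->  6 a_3 = -3 a_1 + a_0 = -7  ->  a_3 = -7/6
  x^2: 12 a_4 + 4 a_2 - a_1 = 0  ->  12 a_4 = -4 a_2 + a_1 = -2  ->  a_4 = -1/6
  x^3: 20 a_5 + 5 a_3 - a_2 = 0  ->  20 a_5 = -5 a_3 + a_2 = 41/6  ->  a_5 = 41/120
  x^4: 30 a_6 + 6 a_4 - a_3 = 0  ->  30 a_6 = -6 a_4 + a_3 = -1/6  ->  a_6 = -1/180
Truncated series: y(x) = -1 + 2 x + x^2 - (7/6) x^3 - (1/6) x^4 + (41/120) x^5 - (1/180) x^6 + O(x^7).

a_0 = -1; a_1 = 2; a_2 = 1; a_3 = -7/6; a_4 = -1/6; a_5 = 41/120; a_6 = -1/180


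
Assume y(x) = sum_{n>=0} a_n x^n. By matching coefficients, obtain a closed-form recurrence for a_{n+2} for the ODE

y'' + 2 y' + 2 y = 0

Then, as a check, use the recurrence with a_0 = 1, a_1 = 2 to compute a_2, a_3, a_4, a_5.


Substitute y = sum_n a_n x^n.
y''(x) has coefficient (n+2)(n+1) a_{n+2} at x^n;
2 y'(x) has coefficient 2 (n+1) a_{n+1} at x^n;
2 y(x) has coefficient 2 a_n at x^n.
Matching x^n: (n+2)(n+1) a_{n+2} + 2 (n+1) a_{n+1} + 2 a_n = 0.
Thus a_{n+2} = [-2 (n+1) a_{n+1} - 2 a_n] / ((n+1)(n+2)).

Check with a_0 = 1, a_1 = 2 (apply the recurrence for n = 0, 1, 2, 3): a_0 = 1, a_1 = 2, a_2 = -3, a_3 = 4/3, a_4 = -1/6, a_5 = -1/15.

a_(n+2) = [-2 (n+1) a_(n+1) - 2 a_n] / ((n+1)(n+2)); check: a_0 = 1, a_1 = 2, a_2 = -3, a_3 = 4/3, a_4 = -1/6, a_5 = -1/15


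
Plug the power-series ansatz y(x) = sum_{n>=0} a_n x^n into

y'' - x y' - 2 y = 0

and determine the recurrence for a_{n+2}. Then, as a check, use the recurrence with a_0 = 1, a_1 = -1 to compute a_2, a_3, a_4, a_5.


Substitute y = sum_n a_n x^n.
y''(x) has coefficient (n+2)(n+1) a_{n+2} at x^n;
-x y'(x) has coefficient -n a_n at x^n (shift);
-2 y(x) has coefficient -2 a_n at x^n.
Matching x^n: (n+2)(n+1) a_{n+2} + (-n - 2) a_n = 0.
Thus a_{n+2} = (n + 2) / ((n+1)(n+2)) * a_n.

Check with a_0 = 1, a_1 = -1 (apply the recurrence for n = 0, 1, 2, 3): a_0 = 1, a_1 = -1, a_2 = 1, a_3 = -1/2, a_4 = 1/3, a_5 = -1/8.

a_(n+2) = (n + 2) / ((n+1)(n+2)) * a_n; check: a_0 = 1, a_1 = -1, a_2 = 1, a_3 = -1/2, a_4 = 1/3, a_5 = -1/8


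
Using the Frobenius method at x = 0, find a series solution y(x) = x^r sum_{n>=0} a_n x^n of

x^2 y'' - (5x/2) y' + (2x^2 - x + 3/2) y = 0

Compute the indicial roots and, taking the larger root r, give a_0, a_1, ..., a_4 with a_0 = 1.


Write in Frobenius form y'' + (p(x)/x) y' + (q(x)/x^2) y = 0:
  p(x) = -5/2,  q(x) = 2x^2 - x + 3/2.
Indicial equation: r(r-1) + (-5/2) r + (3/2) = 0 -> roots r_1 = 3, r_2 = 1/2.
Take r = r_1 = 3. Let y(x) = x^r sum_{n>=0} a_n x^n with a_0 = 1.
Substitute y = x^r sum a_n x^n and match x^{r+n}. The recurrence is
  D(n) a_n - 1 a_{n-1} + 2 a_{n-2} = 0,  where D(n) = (r+n)(r+n-1) + (-5/2)(r+n) + (3/2).
  a_n = [1 a_{n-1} - 2 a_{n-2}] / D(n).
Since the indicial polynomial factors as (r - r_1)(r - r_2), D(n) = (r_1 + n - r_1)(r_1 + n - r_2) = n(n + 5/2).
Evaluating step by step (a_0 = 1):
  n = 1: D(1) = 1(1 + 5/2) = 7/2; numerator = 1(1) = 1; a_1 = (1)/(7/2) = 2/7
  n = 2: D(2) = 2(2 + 5/2) = 9; numerator = 1(2/7) - 2(1) = -12/7; a_2 = (-12/7)/(9) = -4/21
  n = 3: D(3) = 3(3 + 5/2) = 33/2; numerator = 1(-4/21) - 2(2/7) = -16/21; a_3 = (-16/21)/(33/2) = -32/693
  n = 4: D(4) = 4(4 + 5/2) = 26; numerator = 1(-32/693) - 2(-4/21) = 232/693; a_4 = (232/693)/(26) = 116/9009

r = 3; a_0 = 1; a_1 = 2/7; a_2 = -4/21; a_3 = -32/693; a_4 = 116/9009


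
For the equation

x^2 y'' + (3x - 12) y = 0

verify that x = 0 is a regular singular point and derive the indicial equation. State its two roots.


Divide by x^2 to reach normal form y'' + P_1(x) y' + P_2(x) y = 0 with P_1(x) = 0 and P_2(x) = 3/x - 12/x^2.
x = 0 is a singular point because the y-coefficient 3/x - 12/x^2 has a pole at x = 0.
It is a regular singular point because x P_1(x) = p(x) = 0 and x^2 P_2(x) = q(x) = 3x - 12 are polynomials, hence analytic at x = 0.
p(0) = 0,  q(0) = -12.
Indicial equation: r(r-1) + p(0) r + q(0) = 0, i.e. r^2 + (p(0) - 1) r + q(0) = 0, i.e. r^2 - 1 r - 12 = 0.
Discriminant: (-1)^2 - 4(-12) = 49, so r = (1 ± 7)/2.
Solving: r_1 = 4, r_2 = -3.

indicial: r^2 - 1 r - 12 = 0; roots r_1 = 4, r_2 = -3


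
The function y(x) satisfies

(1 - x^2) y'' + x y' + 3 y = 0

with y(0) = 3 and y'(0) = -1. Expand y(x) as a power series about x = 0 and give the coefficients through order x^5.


Ansatz: y(x) = sum_{n>=0} a_n x^n, so y'(x) = sum_{n>=1} n a_n x^(n-1) and y''(x) = sum_{n>=2} n(n-1) a_n x^(n-2).
Substitute into P(x) y'' + Q(x) y' + R(x) y = 0 with P(x) = 1 - x^2, Q(x) = x, R(x) = 3, and match powers of x.
Initial conditions: a_0 = 3, a_1 = -1.
Setting the coefficient of each power of x to zero and solving order by order (substituting the coefficients already found):
  x^0: 2 a_2 + 3 a_0 = 0  ->  2 a_2 = -3 a_0 = -9  ->  a_2 = -9/2
  x^1: 6 a_3 + 4 a_1 = 0  ->  6 a_3 = -4 a_1 = 4  ->  a_3 = 2/3
  x^2: 12 a_4 + 3 a_2 = 0  ->  12 a_4 = -3 a_2 = 27/2  ->  a_4 = 9/8
  x^3: 20 a_5 = 0  ->  a_5 = 0
Truncated series: y(x) = 3 - x - (9/2) x^2 + (2/3) x^3 + (9/8) x^4 + O(x^6).

a_0 = 3; a_1 = -1; a_2 = -9/2; a_3 = 2/3; a_4 = 9/8; a_5 = 0


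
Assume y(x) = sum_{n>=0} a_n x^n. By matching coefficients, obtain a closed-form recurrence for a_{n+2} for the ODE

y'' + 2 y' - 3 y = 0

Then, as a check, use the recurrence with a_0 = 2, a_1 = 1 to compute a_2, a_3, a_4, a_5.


Substitute y = sum_n a_n x^n.
y''(x) has coefficient (n+2)(n+1) a_{n+2} at x^n;
2 y'(x) has coefficient 2 (n+1) a_{n+1} at x^n;
-3 y(x) has coefficient -3 a_n at x^n.
Matching x^n: (n+2)(n+1) a_{n+2} + 2 (n+1) a_{n+1} - 3 a_n = 0.
Thus a_{n+2} = [-2 (n+1) a_{n+1} + 3 a_n] / ((n+1)(n+2)).

Check with a_0 = 2, a_1 = 1 (apply the recurrence for n = 0, 1, 2, 3): a_0 = 2, a_1 = 1, a_2 = 2, a_3 = -5/6, a_4 = 11/12, a_5 = -59/120.

a_(n+2) = [-2 (n+1) a_(n+1) + 3 a_n] / ((n+1)(n+2)); check: a_0 = 2, a_1 = 1, a_2 = 2, a_3 = -5/6, a_4 = 11/12, a_5 = -59/120


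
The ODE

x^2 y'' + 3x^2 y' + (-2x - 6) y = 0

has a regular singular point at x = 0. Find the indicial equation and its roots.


Divide by x^2 to reach normal form y'' + P_1(x) y' + P_2(x) y = 0 with P_1(x) = 3 and P_2(x) = -2/x - 6/x^2.
x = 0 is a singular point because the y-coefficient -2/x - 6/x^2 has a pole at x = 0.
It is a regular singular point because x P_1(x) = p(x) = 3x and x^2 P_2(x) = q(x) = -2x - 6 are polynomials, hence analytic at x = 0.
p(0) = 0,  q(0) = -6.
Indicial equation: r(r-1) + p(0) r + q(0) = 0, i.e. r^2 + (p(0) - 1) r + q(0) = 0, i.e. r^2 - 1 r - 6 = 0.
Discriminant: (-1)^2 - 4(-6) = 25, so r = (1 ± 5)/2.
Solving: r_1 = 3, r_2 = -2.

indicial: r^2 - 1 r - 6 = 0; roots r_1 = 3, r_2 = -2


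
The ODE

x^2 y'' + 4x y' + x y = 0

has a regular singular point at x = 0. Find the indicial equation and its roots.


Divide by x^2 to reach normal form y'' + P_1(x) y' + P_2(x) y = 0 with P_1(x) = 4/x and P_2(x) = 1/x.
x = 0 is a singular point because the y'-coefficient 4/x has a pole at x = 0 and the y-coefficient 1/x has a pole at x = 0.
It is a regular singular point because x P_1(x) = p(x) = 4 and x^2 P_2(x) = q(x) = x are polynomials, hence analytic at x = 0.
p(0) = 4,  q(0) = 0.
Indicial equation: r(r-1) + p(0) r + q(0) = 0, i.e. r^2 + (p(0) - 1) r + q(0) = 0, i.e. r^2 + 3 r = 0.
Discriminant: (3)^2 - 4(0) = 9, so r = (-3 ± 3)/2.
Solving: r_1 = 0, r_2 = -3.

indicial: r^2 + 3 r = 0; roots r_1 = 0, r_2 = -3


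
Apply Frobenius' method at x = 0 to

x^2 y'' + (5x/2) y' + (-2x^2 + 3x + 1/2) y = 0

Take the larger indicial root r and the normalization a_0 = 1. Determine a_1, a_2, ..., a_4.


Write in Frobenius form y'' + (p(x)/x) y' + (q(x)/x^2) y = 0:
  p(x) = 5/2,  q(x) = -2x^2 + 3x + 1/2.
Indicial equation: r(r-1) + (5/2) r + (1/2) = 0 -> roots r_1 = -1/2, r_2 = -1.
Take r = r_1 = -1/2. Let y(x) = x^r sum_{n>=0} a_n x^n with a_0 = 1.
Substitute y = x^r sum a_n x^n and match x^{r+n}. The recurrence is
  D(n) a_n + 3 a_{n-1} - 2 a_{n-2} = 0,  where D(n) = (r+n)(r+n-1) + (5/2)(r+n) + (1/2).
  a_n = [-3 a_{n-1} + 2 a_{n-2}] / D(n).
Since the indicial polynomial factors as (r - r_1)(r - r_2), D(n) = (r_1 + n - r_1)(r_1 + n - r_2) = n(n + 1/2).
Evaluating step by step (a_0 = 1):
  n = 1: D(1) = 1(1 + 1/2) = 3/2; numerator = -3(1) = -3; a_1 = (-3)/(3/2) = -2
  n = 2: D(2) = 2(2 + 1/2) = 5; numerator = -3(-2) + 2(1) = 8; a_2 = (8)/(5) = 8/5
  n = 3: D(3) = 3(3 + 1/2) = 21/2; numerator = -3(8/5) + 2(-2) = -44/5; a_3 = (-44/5)/(21/2) = -88/105
  n = 4: D(4) = 4(4 + 1/2) = 18; numerator = -3(-88/105) + 2(8/5) = 40/7; a_4 = (40/7)/(18) = 20/63

r = -1/2; a_0 = 1; a_1 = -2; a_2 = 8/5; a_3 = -88/105; a_4 = 20/63


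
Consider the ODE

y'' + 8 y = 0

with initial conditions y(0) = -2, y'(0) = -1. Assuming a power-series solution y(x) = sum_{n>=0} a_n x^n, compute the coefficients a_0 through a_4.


Ansatz: y(x) = sum_{n>=0} a_n x^n, so y'(x) = sum_{n>=1} n a_n x^(n-1) and y''(x) = sum_{n>=2} n(n-1) a_n x^(n-2).
Substitute into P(x) y'' + Q(x) y' + R(x) y = 0 with P(x) = 1, Q(x) = 0, R(x) = 8, and match powers of x.
Initial conditions: a_0 = -2, a_1 = -1.
Setting the coefficient of each power of x to zero and solving order by order (substituting the coefficients already found):
  x^0: 2 a_2 + 8 a_0 = 0  ->  2 a_2 = -8 a_0 = 16  ->  a_2 = 8
  x^1: 6 a_3 + 8 a_1 = 0  ->  6 a_3 = -8 a_1 = 8  ->  a_3 = 4/3
  x^2: 12 a_4 + 8 a_2 = 0  ->  12 a_4 = -8 a_2 = -64  ->  a_4 = -16/3
Truncated series: y(x) = -2 - x + 8 x^2 + (4/3) x^3 - (16/3) x^4 + O(x^5).

a_0 = -2; a_1 = -1; a_2 = 8; a_3 = 4/3; a_4 = -16/3


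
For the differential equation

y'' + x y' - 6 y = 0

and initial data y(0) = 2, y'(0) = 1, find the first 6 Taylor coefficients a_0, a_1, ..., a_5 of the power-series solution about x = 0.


Ansatz: y(x) = sum_{n>=0} a_n x^n, so y'(x) = sum_{n>=1} n a_n x^(n-1) and y''(x) = sum_{n>=2} n(n-1) a_n x^(n-2).
Substitute into P(x) y'' + Q(x) y' + R(x) y = 0 with P(x) = 1, Q(x) = x, R(x) = -6, and match powers of x.
Initial conditions: a_0 = 2, a_1 = 1.
Setting the coefficient of each power of x to zero and solving order by order (substituting the coefficients already found):
  x^0: 2 a_2 - 6 a_0 = 0  ->  2 a_2 = 6 a_0 = 12  ->  a_2 = 6
  x^1: 6 a_3 - 5 a_1 = 0  ->  6 a_3 = 5 a_1 = 5  ->  a_3 = 5/6
  x^2: 12 a_4 - 4 a_2 = 0  ->  12 a_4 = 4 a_2 = 24  ->  a_4 = 2
  x^3: 20 a_5 - 3 a_3 = 0  ->  20 a_5 = 3 a_3 = 5/2  ->  a_5 = 1/8
Truncated series: y(x) = 2 + x + 6 x^2 + (5/6) x^3 + 2 x^4 + (1/8) x^5 + O(x^6).

a_0 = 2; a_1 = 1; a_2 = 6; a_3 = 5/6; a_4 = 2; a_5 = 1/8


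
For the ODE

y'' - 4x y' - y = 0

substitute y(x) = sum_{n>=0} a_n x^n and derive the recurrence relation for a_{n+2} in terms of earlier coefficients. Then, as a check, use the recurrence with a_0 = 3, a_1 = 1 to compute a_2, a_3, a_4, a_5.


Substitute y = sum_n a_n x^n.
y''(x) has coefficient (n+2)(n+1) a_{n+2} at x^n;
-4 x y'(x) has coefficient -4 n a_n at x^n (shift);
-y(x) has coefficient -1 a_n at x^n.
Matching x^n: (n+2)(n+1) a_{n+2} + (-4n - 1) a_n = 0.
Thus a_{n+2} = (4n + 1) / ((n+1)(n+2)) * a_n.

Check with a_0 = 3, a_1 = 1 (apply the recurrence for n = 0, 1, 2, 3): a_0 = 3, a_1 = 1, a_2 = 3/2, a_3 = 5/6, a_4 = 9/8, a_5 = 13/24.

a_(n+2) = (4n + 1) / ((n+1)(n+2)) * a_n; check: a_0 = 3, a_1 = 1, a_2 = 3/2, a_3 = 5/6, a_4 = 9/8, a_5 = 13/24


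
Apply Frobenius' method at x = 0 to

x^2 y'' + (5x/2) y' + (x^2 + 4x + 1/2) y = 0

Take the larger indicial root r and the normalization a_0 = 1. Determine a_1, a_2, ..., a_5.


Write in Frobenius form y'' + (p(x)/x) y' + (q(x)/x^2) y = 0:
  p(x) = 5/2,  q(x) = x^2 + 4x + 1/2.
Indicial equation: r(r-1) + (5/2) r + (1/2) = 0 -> roots r_1 = -1/2, r_2 = -1.
Take r = r_1 = -1/2. Let y(x) = x^r sum_{n>=0} a_n x^n with a_0 = 1.
Substitute y = x^r sum a_n x^n and match x^{r+n}. The recurrence is
  D(n) a_n + 4 a_{n-1} + 1 a_{n-2} = 0,  where D(n) = (r+n)(r+n-1) + (5/2)(r+n) + (1/2).
  a_n = [-4 a_{n-1} - 1 a_{n-2}] / D(n).
Since the indicial polynomial factors as (r - r_1)(r - r_2), D(n) = (r_1 + n - r_1)(r_1 + n - r_2) = n(n + 1/2).
Evaluating step by step (a_0 = 1):
  n = 1: D(1) = 1(1 + 1/2) = 3/2; numerator = -4(1) = -4; a_1 = (-4)/(3/2) = -8/3
  n = 2: D(2) = 2(2 + 1/2) = 5; numerator = -4(-8/3) - 1(1) = 29/3; a_2 = (29/3)/(5) = 29/15
  n = 3: D(3) = 3(3 + 1/2) = 21/2; numerator = -4(29/15) - 1(-8/3) = -76/15; a_3 = (-76/15)/(21/2) = -152/315
  n = 4: D(4) = 4(4 + 1/2) = 18; numerator = -4(-152/315) - 1(29/15) = -1/315; a_4 = (-1/315)/(18) = -1/5670
  n = 5: D(5) = 5(5 + 1/2) = 55/2; numerator = -4(-1/5670) - 1(-152/315) = 274/567; a_5 = (274/567)/(55/2) = 548/31185

r = -1/2; a_0 = 1; a_1 = -8/3; a_2 = 29/15; a_3 = -152/315; a_4 = -1/5670; a_5 = 548/31185


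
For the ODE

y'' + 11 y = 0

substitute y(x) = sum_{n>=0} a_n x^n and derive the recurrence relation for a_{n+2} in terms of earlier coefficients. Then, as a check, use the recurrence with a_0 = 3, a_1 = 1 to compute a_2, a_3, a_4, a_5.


Substitute y = sum_n a_n x^n into y'' + (const) y = 0.
y''(x) = sum_{n>=0} (n+2)(n+1) a_{n+2} x^n.
The ODE becomes sum_n [(n+2)(n+1) a_{n+2} + 11 a_n] x^n = 0.
Setting each coefficient to zero gives the recurrence:
  (n+2)(n+1) a_{n+2} + 11 a_n = 0,
  a_{n+2} = -11 / ((n+1)(n+2)) a_n.

Check with a_0 = 3, a_1 = 1 (apply the recurrence for n = 0, 1, 2, 3): a_0 = 3, a_1 = 1, a_2 = -33/2, a_3 = -11/6, a_4 = 121/8, a_5 = 121/120.

a_{n+2} = -11/((n+1)(n+2)) * a_n; check: a_0 = 3, a_1 = 1, a_2 = -33/2, a_3 = -11/6, a_4 = 121/8, a_5 = 121/120


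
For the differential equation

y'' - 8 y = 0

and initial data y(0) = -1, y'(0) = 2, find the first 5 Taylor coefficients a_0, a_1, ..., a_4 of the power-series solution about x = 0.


Ansatz: y(x) = sum_{n>=0} a_n x^n, so y'(x) = sum_{n>=1} n a_n x^(n-1) and y''(x) = sum_{n>=2} n(n-1) a_n x^(n-2).
Substitute into P(x) y'' + Q(x) y' + R(x) y = 0 with P(x) = 1, Q(x) = 0, R(x) = -8, and match powers of x.
Initial conditions: a_0 = -1, a_1 = 2.
Setting the coefficient of each power of x to zero and solving order by order (substituting the coefficients already found):
  x^0: 2 a_2 - 8 a_0 = 0  ->  2 a_2 = 8 a_0 = -8  ->  a_2 = -4
  x^1: 6 a_3 - 8 a_1 = 0  ->  6 a_3 = 8 a_1 = 16  ->  a_3 = 8/3
  x^2: 12 a_4 - 8 a_2 = 0  ->  12 a_4 = 8 a_2 = -32  ->  a_4 = -8/3
Truncated series: y(x) = -1 + 2 x - 4 x^2 + (8/3) x^3 - (8/3) x^4 + O(x^5).

a_0 = -1; a_1 = 2; a_2 = -4; a_3 = 8/3; a_4 = -8/3


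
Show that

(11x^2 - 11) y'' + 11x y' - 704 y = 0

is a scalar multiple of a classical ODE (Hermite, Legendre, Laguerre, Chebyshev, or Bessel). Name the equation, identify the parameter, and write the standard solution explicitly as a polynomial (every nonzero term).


All three coefficients share the factor -11; dividing through by -11 gives  (1 - x^2) y'' - x y' + 64 y = 0.
This matches the Chebyshev equation (1 - x^2) y'' - x y' + n^2 y = 0 (note the -x y' term, not -2x y') with n^2 = 64, so n = 8; the polynomial solution is T_8(x).
With y = sum_k a_k x^k, matching x^k gives (k+2)(k+1) a_{k+2} = (k^2 - n^2) a_k = (k - 8)(k + 8) a_k. The right side vanishes at k = 8, so the series with the parity of 8 terminates at degree 8.
Standard normalization: leading coefficient of T_n is 2^(n-1), so a_8 = 2^7 = 128. Work downward with a_k = (k+1)(k+2) a_{k+2} / ((k - 8)(k + 8)):
  a_6 = (7)(8)(128) / ((6 - 8)(6 + 8)) = 7168/(-28) = -256
  a_4 = (5)(6)(-256) / ((4 - 8)(4 + 8)) = -7680/(-48) = 160
  a_2 = (3)(4)(160) / ((2 - 8)(2 + 8)) = 1920/(-60) = -32
  a_0 = (1)(2)(-32) / ((0 - 8)(0 + 8)) = -64/(-64) = 1
Hence T_8(x) = 128 x^8 - 256 x^6 + 160 x^4 - 32 x^2 + 1.

T_8(x); series = 128 x^8 - 256 x^6 + 160 x^4 - 32 x^2 + 1


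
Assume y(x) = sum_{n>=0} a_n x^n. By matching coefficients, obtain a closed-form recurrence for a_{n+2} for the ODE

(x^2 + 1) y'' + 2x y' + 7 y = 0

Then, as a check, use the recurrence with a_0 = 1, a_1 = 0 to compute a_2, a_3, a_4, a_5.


Substitute y = sum_n a_n x^n.
(1 + 1 x^2) y'' contributes (n+2)(n+1) a_{n+2} + n(n-1) a_n at x^n.
2 x y'(x) contributes 2 n a_n at x^n.
7 y(x) contributes 7 a_n at x^n.
Matching x^n: (n+2)(n+1) a_{n+2} + (n(n-1) + 2 n + 7) a_n = 0.
Thus a_{n+2} = (-n(n-1) - 2 n - 7) / ((n+1)(n+2)) * a_n.

Check with a_0 = 1, a_1 = 0 (apply the recurrence for n = 0, 1, 2, 3): a_0 = 1, a_1 = 0, a_2 = -7/2, a_3 = 0, a_4 = 91/24, a_5 = 0.

a_(n+2) = (-n(n-1) - 2 n - 7) / ((n+1)(n+2)) * a_n; check: a_0 = 1, a_1 = 0, a_2 = -7/2, a_3 = 0, a_4 = 91/24, a_5 = 0


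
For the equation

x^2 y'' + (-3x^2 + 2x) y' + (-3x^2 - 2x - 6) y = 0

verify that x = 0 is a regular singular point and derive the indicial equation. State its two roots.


Divide by x^2 to reach normal form y'' + P_1(x) y' + P_2(x) y = 0 with P_1(x) = -3 + 2/x and P_2(x) = -3 - 2/x - 6/x^2.
x = 0 is a singular point because the y'-coefficient -3 + 2/x has a pole at x = 0 and the y-coefficient -3 - 2/x - 6/x^2 has a pole at x = 0.
It is a regular singular point because x P_1(x) = p(x) = 2 - 3x and x^2 P_2(x) = q(x) = -3x^2 - 2x - 6 are polynomials, hence analytic at x = 0.
p(0) = 2,  q(0) = -6.
Indicial equation: r(r-1) + p(0) r + q(0) = 0, i.e. r^2 + (p(0) - 1) r + q(0) = 0, i.e. r^2 + 1 r - 6 = 0.
Discriminant: (1)^2 - 4(-6) = 25, so r = (-1 ± 5)/2.
Solving: r_1 = 2, r_2 = -3.

indicial: r^2 + 1 r - 6 = 0; roots r_1 = 2, r_2 = -3


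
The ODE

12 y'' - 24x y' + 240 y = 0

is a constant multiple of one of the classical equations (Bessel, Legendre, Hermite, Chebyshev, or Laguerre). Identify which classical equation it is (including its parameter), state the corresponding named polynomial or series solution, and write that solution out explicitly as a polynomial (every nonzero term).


All three coefficients share the factor 12; dividing through by 12 gives  y'' - 2x y' + 20 y = 0.
This matches the Hermite equation y'' - 2x y' + 2n y = 0 with 2n = 20, so n = 10; the polynomial solution is H_10(x).
With y = sum_k a_k x^k, matching x^k gives (k+2)(k+1) a_{k+2} = 2(k - n) a_k = 2(k - 10) a_k. The right side vanishes at k = 10, so the series with the parity of 10 terminates at degree 10.
Standard normalization: leading coefficient of H_n is 2^n, so a_10 = 2^10 = 1024. Work downward with a_k = (k+1)(k+2) a_{k+2} / (2(k - n)):
  a_8 = (9)(10)(1024) / (2(8 - 10)) = 92160/(-4) = -23040
  a_6 = (7)(8)(-23040) / (2(6 - 10)) = -1290240/(-8) = 161280
  a_4 = (5)(6)(161280) / (2(4 - 10)) = 4838400/(-12) = -403200
  a_2 = (3)(4)(-403200) / (2(2 - 10)) = -4838400/(-16) = 302400
  a_0 = (1)(2)(302400) / (2(0 - 10)) = 604800/(-20) = -30240
Hence H_10(x) = 1024 x^10 - 23040 x^8 + 161280 x^6 - 403200 x^4 + 302400 x^2 - 30240.

H_10(x); series = 1024 x^10 - 23040 x^8 + 161280 x^6 - 403200 x^4 + 302400 x^2 - 30240


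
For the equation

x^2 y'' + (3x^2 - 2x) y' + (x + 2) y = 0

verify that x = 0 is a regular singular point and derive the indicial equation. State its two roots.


Divide by x^2 to reach normal form y'' + P_1(x) y' + P_2(x) y = 0 with P_1(x) = 3 - 2/x and P_2(x) = 1/x + 2/x^2.
x = 0 is a singular point because the y'-coefficient 3 - 2/x has a pole at x = 0 and the y-coefficient 1/x + 2/x^2 has a pole at x = 0.
It is a regular singular point because x P_1(x) = p(x) = 3x - 2 and x^2 P_2(x) = q(x) = x + 2 are polynomials, hence analytic at x = 0.
p(0) = -2,  q(0) = 2.
Indicial equation: r(r-1) + p(0) r + q(0) = 0, i.e. r^2 + (p(0) - 1) r + q(0) = 0, i.e. r^2 - 3 r + 2 = 0.
Discriminant: (-3)^2 - 4(2) = 1, so r = (3 ± 1)/2.
Solving: r_1 = 2, r_2 = 1.

indicial: r^2 - 3 r + 2 = 0; roots r_1 = 2, r_2 = 1


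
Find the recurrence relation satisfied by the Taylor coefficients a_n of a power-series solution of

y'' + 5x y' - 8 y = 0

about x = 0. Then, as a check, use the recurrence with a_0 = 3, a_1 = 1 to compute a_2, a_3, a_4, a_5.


Substitute y = sum_n a_n x^n.
y''(x) has coefficient (n+2)(n+1) a_{n+2} at x^n;
5 x y'(x) has coefficient 5 n a_n at x^n (shift);
-8 y(x) has coefficient -8 a_n at x^n.
Matching x^n: (n+2)(n+1) a_{n+2} + (5n - 8) a_n = 0.
Thus a_{n+2} = (-5n + 8) / ((n+1)(n+2)) * a_n.

Check with a_0 = 3, a_1 = 1 (apply the recurrence for n = 0, 1, 2, 3): a_0 = 3, a_1 = 1, a_2 = 12, a_3 = 1/2, a_4 = -2, a_5 = -7/40.

a_(n+2) = (-5n + 8) / ((n+1)(n+2)) * a_n; check: a_0 = 3, a_1 = 1, a_2 = 12, a_3 = 1/2, a_4 = -2, a_5 = -7/40


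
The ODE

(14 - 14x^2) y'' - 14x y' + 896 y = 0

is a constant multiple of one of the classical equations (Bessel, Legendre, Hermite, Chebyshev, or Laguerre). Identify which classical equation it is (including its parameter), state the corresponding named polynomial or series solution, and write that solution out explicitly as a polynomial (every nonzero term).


All three coefficients share the factor 14; dividing through by 14 gives  (1 - x^2) y'' - x y' + 64 y = 0.
This matches the Chebyshev equation (1 - x^2) y'' - x y' + n^2 y = 0 (note the -x y' term, not -2x y') with n^2 = 64, so n = 8; the polynomial solution is T_8(x).
With y = sum_k a_k x^k, matching x^k gives (k+2)(k+1) a_{k+2} = (k^2 - n^2) a_k = (k - 8)(k + 8) a_k. The right side vanishes at k = 8, so the series with the parity of 8 terminates at degree 8.
Standard normalization: leading coefficient of T_n is 2^(n-1), so a_8 = 2^7 = 128. Work downward with a_k = (k+1)(k+2) a_{k+2} / ((k - 8)(k + 8)):
  a_6 = (7)(8)(128) / ((6 - 8)(6 + 8)) = 7168/(-28) = -256
  a_4 = (5)(6)(-256) / ((4 - 8)(4 + 8)) = -7680/(-48) = 160
  a_2 = (3)(4)(160) / ((2 - 8)(2 + 8)) = 1920/(-60) = -32
  a_0 = (1)(2)(-32) / ((0 - 8)(0 + 8)) = -64/(-64) = 1
Hence T_8(x) = 128 x^8 - 256 x^6 + 160 x^4 - 32 x^2 + 1.

T_8(x); series = 128 x^8 - 256 x^6 + 160 x^4 - 32 x^2 + 1


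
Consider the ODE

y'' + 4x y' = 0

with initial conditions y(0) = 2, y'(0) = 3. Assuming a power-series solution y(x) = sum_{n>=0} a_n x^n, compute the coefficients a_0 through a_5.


Ansatz: y(x) = sum_{n>=0} a_n x^n, so y'(x) = sum_{n>=1} n a_n x^(n-1) and y''(x) = sum_{n>=2} n(n-1) a_n x^(n-2).
Substitute into P(x) y'' + Q(x) y' + R(x) y = 0 with P(x) = 1, Q(x) = 4x, R(x) = 0, and match powers of x.
Initial conditions: a_0 = 2, a_1 = 3.
Setting the coefficient of each power of x to zero and solving order by order (substituting the coefficients already found):
  x^0: 2 a_2 = 0  ->  a_2 = 0
  x^1: 6 a_3 + 4 a_1 = 0  ->  6 a_3 = -4 a_1 = -12  ->  a_3 = -2
  x^2: 12 a_4 + 8 a_2 = 0  ->  12 a_4 = -8 a_2 = 0  ->  a_4 = 0
  x^3: 20 a_5 + 12 a_3 = 0  ->  20 a_5 = -12 a_3 = 24  ->  a_5 = 6/5
Truncated series: y(x) = 2 + 3 x - 2 x^3 + (6/5) x^5 + O(x^6).

a_0 = 2; a_1 = 3; a_2 = 0; a_3 = -2; a_4 = 0; a_5 = 6/5


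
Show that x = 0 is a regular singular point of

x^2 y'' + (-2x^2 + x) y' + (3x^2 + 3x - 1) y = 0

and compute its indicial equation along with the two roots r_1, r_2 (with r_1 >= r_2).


Divide by x^2 to reach normal form y'' + P_1(x) y' + P_2(x) y = 0 with P_1(x) = -2 + 1/x and P_2(x) = 3 + 3/x - 1/x^2.
x = 0 is a singular point because the y'-coefficient -2 + 1/x has a pole at x = 0 and the y-coefficient 3 + 3/x - 1/x^2 has a pole at x = 0.
It is a regular singular point because x P_1(x) = p(x) = 1 - 2x and x^2 P_2(x) = q(x) = 3x^2 + 3x - 1 are polynomials, hence analytic at x = 0.
p(0) = 1,  q(0) = -1.
Indicial equation: r(r-1) + p(0) r + q(0) = 0, i.e. r^2 + (p(0) - 1) r + q(0) = 0, i.e. r^2 - 1 = 0.
Discriminant: (0)^2 - 4(-1) = 4, so r = (0 ± 2)/2.
Solving: r_1 = 1, r_2 = -1.

indicial: r^2 - 1 = 0; roots r_1 = 1, r_2 = -1


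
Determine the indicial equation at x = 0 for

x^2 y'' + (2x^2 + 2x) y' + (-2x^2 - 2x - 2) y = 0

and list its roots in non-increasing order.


Divide by x^2 to reach normal form y'' + P_1(x) y' + P_2(x) y = 0 with P_1(x) = 2 + 2/x and P_2(x) = -2 - 2/x - 2/x^2.
x = 0 is a singular point because the y'-coefficient 2 + 2/x has a pole at x = 0 and the y-coefficient -2 - 2/x - 2/x^2 has a pole at x = 0.
It is a regular singular point because x P_1(x) = p(x) = 2x + 2 and x^2 P_2(x) = q(x) = -2x^2 - 2x - 2 are polynomials, hence analytic at x = 0.
p(0) = 2,  q(0) = -2.
Indicial equation: r(r-1) + p(0) r + q(0) = 0, i.e. r^2 + (p(0) - 1) r + q(0) = 0, i.e. r^2 + 1 r - 2 = 0.
Discriminant: (1)^2 - 4(-2) = 9, so r = (-1 ± 3)/2.
Solving: r_1 = 1, r_2 = -2.

indicial: r^2 + 1 r - 2 = 0; roots r_1 = 1, r_2 = -2


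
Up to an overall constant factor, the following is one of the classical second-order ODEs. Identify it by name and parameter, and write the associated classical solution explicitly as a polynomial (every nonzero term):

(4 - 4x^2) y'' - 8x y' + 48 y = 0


All three coefficients share the factor 4; dividing through by 4 gives  (1 - x^2) y'' - 2x y' + 12 y = 0.
This matches the Legendre equation (1 - x^2) y'' - 2x y' + n(n+1) y = 0 (note the -2x y' term) with n(n+1) = 12, so n = 3; the polynomial solution is P_3(x).
With y = sum_k a_k x^k, matching x^k gives (k+2)(k+1) a_{k+2} = [k(k+1) - n(n+1)] a_k = (k - 3)(k + 4) a_k. The right side vanishes at k = 3, so the series with the parity of 3 terminates at degree 3.
Standard normalization (P_n(1) = 1): leading coefficient (2n)!/(2^n (n!)^2) = 720/(8*36) = 5/2, so a_3 = 5/2. Work downward with a_k = (k+1)(k+2) a_{k+2} / ((k - 3)(k + 4)):
  a_1 = (2)(3)(5/2) / ((1 - 3)(1 + 4)) = 15/(-10) = -3/2
Hence P_3(x) = 5 x^3/2 - 3 x/2.

P_3(x); series = 5 x^3/2 - 3 x/2


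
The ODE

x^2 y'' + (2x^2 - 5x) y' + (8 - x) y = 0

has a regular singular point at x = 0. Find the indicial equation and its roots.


Divide by x^2 to reach normal form y'' + P_1(x) y' + P_2(x) y = 0 with P_1(x) = 2 - 5/x and P_2(x) = -1/x + 8/x^2.
x = 0 is a singular point because the y'-coefficient 2 - 5/x has a pole at x = 0 and the y-coefficient -1/x + 8/x^2 has a pole at x = 0.
It is a regular singular point because x P_1(x) = p(x) = 2x - 5 and x^2 P_2(x) = q(x) = 8 - x are polynomials, hence analytic at x = 0.
p(0) = -5,  q(0) = 8.
Indicial equation: r(r-1) + p(0) r + q(0) = 0, i.e. r^2 + (p(0) - 1) r + q(0) = 0, i.e. r^2 - 6 r + 8 = 0.
Discriminant: (-6)^2 - 4(8) = 4, so r = (6 ± 2)/2.
Solving: r_1 = 4, r_2 = 2.

indicial: r^2 - 6 r + 8 = 0; roots r_1 = 4, r_2 = 2


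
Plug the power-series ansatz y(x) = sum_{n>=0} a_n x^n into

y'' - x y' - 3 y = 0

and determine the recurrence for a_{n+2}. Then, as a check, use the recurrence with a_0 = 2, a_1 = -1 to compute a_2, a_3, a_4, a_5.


Substitute y = sum_n a_n x^n.
y''(x) has coefficient (n+2)(n+1) a_{n+2} at x^n;
-x y'(x) has coefficient -n a_n at x^n (shift);
-3 y(x) has coefficient -3 a_n at x^n.
Matching x^n: (n+2)(n+1) a_{n+2} + (-n - 3) a_n = 0.
Thus a_{n+2} = (n + 3) / ((n+1)(n+2)) * a_n.

Check with a_0 = 2, a_1 = -1 (apply the recurrence for n = 0, 1, 2, 3): a_0 = 2, a_1 = -1, a_2 = 3, a_3 = -2/3, a_4 = 5/4, a_5 = -1/5.

a_(n+2) = (n + 3) / ((n+1)(n+2)) * a_n; check: a_0 = 2, a_1 = -1, a_2 = 3, a_3 = -2/3, a_4 = 5/4, a_5 = -1/5


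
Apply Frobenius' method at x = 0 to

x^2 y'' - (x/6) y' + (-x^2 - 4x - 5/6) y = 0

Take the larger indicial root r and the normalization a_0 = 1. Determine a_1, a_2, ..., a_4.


Write in Frobenius form y'' + (p(x)/x) y' + (q(x)/x^2) y = 0:
  p(x) = -1/6,  q(x) = -x^2 - 4x - 5/6.
Indicial equation: r(r-1) + (-1/6) r + (-5/6) = 0 -> roots r_1 = 5/3, r_2 = -1/2.
Take r = r_1 = 5/3. Let y(x) = x^r sum_{n>=0} a_n x^n with a_0 = 1.
Substitute y = x^r sum a_n x^n and match x^{r+n}. The recurrence is
  D(n) a_n - 4 a_{n-1} - 1 a_{n-2} = 0,  where D(n) = (r+n)(r+n-1) + (-1/6)(r+n) + (-5/6).
  a_n = [4 a_{n-1} + 1 a_{n-2}] / D(n).
Since the indicial polynomial factors as (r - r_1)(r - r_2), D(n) = (r_1 + n - r_1)(r_1 + n - r_2) = n(n + 13/6).
Evaluating step by step (a_0 = 1):
  n = 1: D(1) = 1(1 + 13/6) = 19/6; numerator = 4(1) = 4; a_1 = (4)/(19/6) = 24/19
  n = 2: D(2) = 2(2 + 13/6) = 25/3; numerator = 4(24/19) + 1(1) = 115/19; a_2 = (115/19)/(25/3) = 69/95
  n = 3: D(3) = 3(3 + 13/6) = 31/2; numerator = 4(69/95) + 1(24/19) = 396/95; a_3 = (396/95)/(31/2) = 792/2945
  n = 4: D(4) = 4(4 + 13/6) = 74/3; numerator = 4(792/2945) + 1(69/95) = 5307/2945; a_4 = (5307/2945)/(74/3) = 15921/217930

r = 5/3; a_0 = 1; a_1 = 24/19; a_2 = 69/95; a_3 = 792/2945; a_4 = 15921/217930


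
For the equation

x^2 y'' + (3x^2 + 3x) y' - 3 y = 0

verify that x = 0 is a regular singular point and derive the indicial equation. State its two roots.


Divide by x^2 to reach normal form y'' + P_1(x) y' + P_2(x) y = 0 with P_1(x) = 3 + 3/x and P_2(x) = -3/x^2.
x = 0 is a singular point because the y'-coefficient 3 + 3/x has a pole at x = 0 and the y-coefficient -3/x^2 has a pole at x = 0.
It is a regular singular point because x P_1(x) = p(x) = 3x + 3 and x^2 P_2(x) = q(x) = -3 are polynomials, hence analytic at x = 0.
p(0) = 3,  q(0) = -3.
Indicial equation: r(r-1) + p(0) r + q(0) = 0, i.e. r^2 + (p(0) - 1) r + q(0) = 0, i.e. r^2 + 2 r - 3 = 0.
Discriminant: (2)^2 - 4(-3) = 16, so r = (-2 ± 4)/2.
Solving: r_1 = 1, r_2 = -3.

indicial: r^2 + 2 r - 3 = 0; roots r_1 = 1, r_2 = -3


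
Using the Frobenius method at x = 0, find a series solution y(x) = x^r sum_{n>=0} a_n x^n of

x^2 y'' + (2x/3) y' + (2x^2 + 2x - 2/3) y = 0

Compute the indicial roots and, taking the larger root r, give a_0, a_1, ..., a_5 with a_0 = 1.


Write in Frobenius form y'' + (p(x)/x) y' + (q(x)/x^2) y = 0:
  p(x) = 2/3,  q(x) = 2x^2 + 2x - 2/3.
Indicial equation: r(r-1) + (2/3) r + (-2/3) = 0 -> roots r_1 = 1, r_2 = -2/3.
Take r = r_1 = 1. Let y(x) = x^r sum_{n>=0} a_n x^n with a_0 = 1.
Substitute y = x^r sum a_n x^n and match x^{r+n}. The recurrence is
  D(n) a_n + 2 a_{n-1} + 2 a_{n-2} = 0,  where D(n) = (r+n)(r+n-1) + (2/3)(r+n) + (-2/3).
  a_n = [-2 a_{n-1} - 2 a_{n-2}] / D(n).
Since the indicial polynomial factors as (r - r_1)(r - r_2), D(n) = (r_1 + n - r_1)(r_1 + n - r_2) = n(n + 5/3).
Evaluating step by step (a_0 = 1):
  n = 1: D(1) = 1(1 + 5/3) = 8/3; numerator = -2(1) = -2; a_1 = (-2)/(8/3) = -3/4
  n = 2: D(2) = 2(2 + 5/3) = 22/3; numerator = -2(-3/4) - 2(1) = -1/2; a_2 = (-1/2)/(22/3) = -3/44
  n = 3: D(3) = 3(3 + 5/3) = 14; numerator = -2(-3/44) - 2(-3/4) = 18/11; a_3 = (18/11)/(14) = 9/77
  n = 4: D(4) = 4(4 + 5/3) = 68/3; numerator = -2(9/77) - 2(-3/44) = -15/154; a_4 = (-15/154)/(68/3) = -45/10472
  n = 5: D(5) = 5(5 + 5/3) = 100/3; numerator = -2(-45/10472) - 2(9/77) = -1179/5236; a_5 = (-1179/5236)/(100/3) = -3537/523600

r = 1; a_0 = 1; a_1 = -3/4; a_2 = -3/44; a_3 = 9/77; a_4 = -45/10472; a_5 = -3537/523600


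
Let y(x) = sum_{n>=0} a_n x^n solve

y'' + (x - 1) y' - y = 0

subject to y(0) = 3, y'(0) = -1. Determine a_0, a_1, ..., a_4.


Ansatz: y(x) = sum_{n>=0} a_n x^n, so y'(x) = sum_{n>=1} n a_n x^(n-1) and y''(x) = sum_{n>=2} n(n-1) a_n x^(n-2).
Substitute into P(x) y'' + Q(x) y' + R(x) y = 0 with P(x) = 1, Q(x) = x - 1, R(x) = -1, and match powers of x.
Initial conditions: a_0 = 3, a_1 = -1.
Setting the coefficient of each power of x to zero and solving order by order (substituting the coefficients already found):
  x^0: 2 a_2 - a_1 - a_0 = 0  ->  2 a_2 = a_1 + a_0 = 2  ->  a_2 = 1
  x^1: 6 a_3 - 2 a_2 = 0  ->  6 a_3 = 2 a_2 = 2  ->  a_3 = 1/3
  x^2: 12 a_4 - 3 a_3 + a_2 = 0  ->  12 a_4 = 3 a_3 - a_2 = 0  ->  a_4 = 0
Truncated series: y(x) = 3 - x + x^2 + (1/3) x^3 + O(x^5).

a_0 = 3; a_1 = -1; a_2 = 1; a_3 = 1/3; a_4 = 0


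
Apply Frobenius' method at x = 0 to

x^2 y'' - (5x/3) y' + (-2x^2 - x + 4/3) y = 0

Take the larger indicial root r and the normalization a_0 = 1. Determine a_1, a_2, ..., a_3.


Write in Frobenius form y'' + (p(x)/x) y' + (q(x)/x^2) y = 0:
  p(x) = -5/3,  q(x) = -2x^2 - x + 4/3.
Indicial equation: r(r-1) + (-5/3) r + (4/3) = 0 -> roots r_1 = 2, r_2 = 2/3.
Take r = r_1 = 2. Let y(x) = x^r sum_{n>=0} a_n x^n with a_0 = 1.
Substitute y = x^r sum a_n x^n and match x^{r+n}. The recurrence is
  D(n) a_n - 1 a_{n-1} - 2 a_{n-2} = 0,  where D(n) = (r+n)(r+n-1) + (-5/3)(r+n) + (4/3).
  a_n = [1 a_{n-1} + 2 a_{n-2}] / D(n).
Since the indicial polynomial factors as (r - r_1)(r - r_2), D(n) = (r_1 + n - r_1)(r_1 + n - r_2) = n(n + 4/3).
Evaluating step by step (a_0 = 1):
  n = 1: D(1) = 1(1 + 4/3) = 7/3; numerator = 1(1) = 1; a_1 = (1)/(7/3) = 3/7
  n = 2: D(2) = 2(2 + 4/3) = 20/3; numerator = 1(3/7) + 2(1) = 17/7; a_2 = (17/7)/(20/3) = 51/140
  n = 3: D(3) = 3(3 + 4/3) = 13; numerator = 1(51/140) + 2(3/7) = 171/140; a_3 = (171/140)/(13) = 171/1820

r = 2; a_0 = 1; a_1 = 3/7; a_2 = 51/140; a_3 = 171/1820


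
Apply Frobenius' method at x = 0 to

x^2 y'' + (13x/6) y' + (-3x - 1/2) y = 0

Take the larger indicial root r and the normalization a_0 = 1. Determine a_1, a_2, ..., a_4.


Write in Frobenius form y'' + (p(x)/x) y' + (q(x)/x^2) y = 0:
  p(x) = 13/6,  q(x) = -3x - 1/2.
Indicial equation: r(r-1) + (13/6) r + (-1/2) = 0 -> roots r_1 = 1/3, r_2 = -3/2.
Take r = r_1 = 1/3. Let y(x) = x^r sum_{n>=0} a_n x^n with a_0 = 1.
Substitute y = x^r sum a_n x^n and match x^{r+n}. The recurrence is
  D(n) a_n - 3 a_{n-1} = 0,  where D(n) = (r+n)(r+n-1) + (13/6)(r+n) + (-1/2).
  a_n = 3 / D(n) * a_{n-1}.
Since the indicial polynomial factors as (r - r_1)(r - r_2), D(n) = (r_1 + n - r_1)(r_1 + n - r_2) = n(n + 11/6).
Evaluating step by step (a_0 = 1):
  n = 1: D(1) = 1(1 + 11/6) = 17/6; numerator = 3(1) = 3; a_1 = (3)/(17/6) = 18/17
  n = 2: D(2) = 2(2 + 11/6) = 23/3; numerator = 3(18/17) = 54/17; a_2 = (54/17)/(23/3) = 162/391
  n = 3: D(3) = 3(3 + 11/6) = 29/2; numerator = 3(162/391) = 486/391; a_3 = (486/391)/(29/2) = 972/11339
  n = 4: D(4) = 4(4 + 11/6) = 70/3; numerator = 3(972/11339) = 2916/11339; a_4 = (2916/11339)/(70/3) = 4374/396865

r = 1/3; a_0 = 1; a_1 = 18/17; a_2 = 162/391; a_3 = 972/11339; a_4 = 4374/396865
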